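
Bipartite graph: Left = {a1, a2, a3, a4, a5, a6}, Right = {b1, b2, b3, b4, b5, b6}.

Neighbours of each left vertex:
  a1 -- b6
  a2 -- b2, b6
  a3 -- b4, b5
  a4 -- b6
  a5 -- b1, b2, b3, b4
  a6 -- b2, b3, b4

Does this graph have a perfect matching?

No

The set {a1, a4} has only 1 neighbour ({b6}), so by Hall's theorem at most 5 of the 6 left vertices can be matched.
Hence no matching covers every left vertex.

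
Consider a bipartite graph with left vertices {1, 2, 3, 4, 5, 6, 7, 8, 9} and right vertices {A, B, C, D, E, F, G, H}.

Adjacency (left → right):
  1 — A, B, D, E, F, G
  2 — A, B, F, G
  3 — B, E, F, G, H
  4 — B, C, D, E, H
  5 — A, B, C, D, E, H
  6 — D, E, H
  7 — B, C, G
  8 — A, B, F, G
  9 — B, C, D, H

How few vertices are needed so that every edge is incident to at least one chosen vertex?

8

The 8 edges 1–A, 2–F, 3–G, 4–E, 5–H, 6–D, 7–C, 8–B form a matching, so any vertex cover needs at least 8 vertices (one per matched edge).
Conversely {A, B, C, D, E, F, G, H} meets every edge and has exactly 8 vertices, so 8 is optimal.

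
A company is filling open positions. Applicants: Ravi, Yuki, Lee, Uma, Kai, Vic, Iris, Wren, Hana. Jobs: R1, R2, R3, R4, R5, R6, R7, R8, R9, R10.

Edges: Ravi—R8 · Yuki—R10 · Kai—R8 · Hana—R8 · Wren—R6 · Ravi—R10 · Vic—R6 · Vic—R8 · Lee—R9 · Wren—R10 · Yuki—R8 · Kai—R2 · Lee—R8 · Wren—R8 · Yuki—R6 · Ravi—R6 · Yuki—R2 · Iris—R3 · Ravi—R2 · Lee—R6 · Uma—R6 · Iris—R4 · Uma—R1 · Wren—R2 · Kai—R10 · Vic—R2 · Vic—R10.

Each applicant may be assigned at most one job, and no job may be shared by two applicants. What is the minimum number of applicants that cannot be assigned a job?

2

One maximum matching: Ravi–R6, Yuki–R2, Lee–R9, Uma–R1, Kai–R10, Vic–R8, Iris–R4.
The set {Ravi, Yuki, Kai, Vic, Wren, Hana} has only 4 neighbours ({R10, R2, R6, R8}), so by Hall's theorem at most 7 of the 9 applicants can be matched.
That matches 7 of the 9, leaving 2 unmatched; no matching can do better.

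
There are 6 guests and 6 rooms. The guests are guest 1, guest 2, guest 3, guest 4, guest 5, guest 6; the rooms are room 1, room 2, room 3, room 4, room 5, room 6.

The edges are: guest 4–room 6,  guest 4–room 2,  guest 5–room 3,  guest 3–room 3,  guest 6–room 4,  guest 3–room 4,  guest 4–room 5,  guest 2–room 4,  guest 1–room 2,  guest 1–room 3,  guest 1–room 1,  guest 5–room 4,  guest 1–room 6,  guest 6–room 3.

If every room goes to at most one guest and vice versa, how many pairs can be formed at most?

4

A valid assignment of size 4: guest 1–room 6, guest 2–room 4, guest 3–room 3, guest 4–room 5.
The set {guest 2, guest 3, guest 5, guest 6} has only 2 neighbours ({room 3, room 4}), so by Hall's theorem at most 4 of the 6 guests can be matched.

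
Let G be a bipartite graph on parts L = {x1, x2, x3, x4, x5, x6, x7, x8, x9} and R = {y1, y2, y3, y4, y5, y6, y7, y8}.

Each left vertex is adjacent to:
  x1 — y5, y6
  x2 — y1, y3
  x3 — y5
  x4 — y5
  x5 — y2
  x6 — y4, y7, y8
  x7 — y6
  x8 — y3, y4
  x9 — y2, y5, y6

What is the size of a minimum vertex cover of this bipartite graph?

6

The 6 edges x1–y6, x2–y1, x3–y5, x5–y2, x6–y7, x8–y3 form a matching, so any vertex cover needs at least 6 vertices (one per matched edge).
Conversely {x2, x6, x8, y2, y5, y6} meets every edge and has exactly 6 vertices, so 6 is optimal.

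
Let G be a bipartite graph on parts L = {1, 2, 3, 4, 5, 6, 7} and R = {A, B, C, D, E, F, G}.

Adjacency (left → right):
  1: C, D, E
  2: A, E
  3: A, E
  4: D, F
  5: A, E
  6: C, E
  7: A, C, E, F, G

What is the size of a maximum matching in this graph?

6

For example, pair 1–D, 2–A, 3–E, 4–F, 6–C, 7–G.
The set {2, 3, 5} has only 2 neighbours ({A, E}), so by Hall's theorem at most 6 of the 7 left vertices can be matched.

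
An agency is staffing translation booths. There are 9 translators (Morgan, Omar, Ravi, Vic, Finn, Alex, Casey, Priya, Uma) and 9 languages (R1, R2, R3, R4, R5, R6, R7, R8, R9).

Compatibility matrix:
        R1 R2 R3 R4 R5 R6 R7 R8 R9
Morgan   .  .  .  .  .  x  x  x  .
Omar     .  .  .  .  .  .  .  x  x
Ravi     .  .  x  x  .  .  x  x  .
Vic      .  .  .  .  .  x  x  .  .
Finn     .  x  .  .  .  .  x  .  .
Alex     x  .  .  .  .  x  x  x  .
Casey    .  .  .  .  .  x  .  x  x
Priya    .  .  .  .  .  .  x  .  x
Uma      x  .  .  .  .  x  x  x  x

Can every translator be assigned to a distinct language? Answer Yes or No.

The set {Morgan, Omar, Vic, Alex, Casey, Priya, Uma} has only 5 neighbours ({R1, R6, R7, R8, R9}), so by Hall's theorem at most 7 of the 9 translators can be matched.
Hence no matching covers every translator.

No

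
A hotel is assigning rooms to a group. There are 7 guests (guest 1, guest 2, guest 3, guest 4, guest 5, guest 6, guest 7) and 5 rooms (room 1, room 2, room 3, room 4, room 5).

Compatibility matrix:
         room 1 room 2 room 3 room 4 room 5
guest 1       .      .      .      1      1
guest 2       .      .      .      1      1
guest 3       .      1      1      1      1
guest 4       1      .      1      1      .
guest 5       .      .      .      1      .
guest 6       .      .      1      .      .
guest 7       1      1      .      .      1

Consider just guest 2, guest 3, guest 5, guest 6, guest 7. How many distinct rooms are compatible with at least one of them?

The union of neighbours of {guest 2, guest 3, guest 5, guest 6, guest 7} is {room 1, room 2, room 3, room 4, room 5}, which has 5 elements.
Since |N(S)| = 5 ≥ |S| = 5, Hall's condition holds for this subset.

5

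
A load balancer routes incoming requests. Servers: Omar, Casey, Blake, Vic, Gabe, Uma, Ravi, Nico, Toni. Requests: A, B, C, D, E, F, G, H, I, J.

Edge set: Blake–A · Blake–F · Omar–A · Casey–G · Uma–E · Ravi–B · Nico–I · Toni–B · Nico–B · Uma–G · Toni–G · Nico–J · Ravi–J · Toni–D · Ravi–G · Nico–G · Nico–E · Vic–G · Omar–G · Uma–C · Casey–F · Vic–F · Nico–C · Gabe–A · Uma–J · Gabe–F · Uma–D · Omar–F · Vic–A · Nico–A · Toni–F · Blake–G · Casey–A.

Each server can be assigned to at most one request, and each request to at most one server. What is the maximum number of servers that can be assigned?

For example, pair Omar-A, Casey-G, Blake-F, Uma-D, Ravi-J, Nico-E, Toni-B.
The set {Omar, Casey, Blake, Vic, Gabe} has only 3 neighbours ({A, F, G}), so by Hall's theorem at most 7 of the 9 servers can be matched.

7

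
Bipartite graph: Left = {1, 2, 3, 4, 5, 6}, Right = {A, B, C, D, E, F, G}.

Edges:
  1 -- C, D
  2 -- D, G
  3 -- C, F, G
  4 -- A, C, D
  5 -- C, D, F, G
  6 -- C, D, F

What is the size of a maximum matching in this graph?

A valid assignment of size 5: 1→D, 2→G, 3→C, 4→A, 5→F.
The set {1, 2, 3, 5, 6} has only 4 neighbours ({C, D, F, G}), so by Hall's theorem at most 5 of the 6 left vertices can be matched.

5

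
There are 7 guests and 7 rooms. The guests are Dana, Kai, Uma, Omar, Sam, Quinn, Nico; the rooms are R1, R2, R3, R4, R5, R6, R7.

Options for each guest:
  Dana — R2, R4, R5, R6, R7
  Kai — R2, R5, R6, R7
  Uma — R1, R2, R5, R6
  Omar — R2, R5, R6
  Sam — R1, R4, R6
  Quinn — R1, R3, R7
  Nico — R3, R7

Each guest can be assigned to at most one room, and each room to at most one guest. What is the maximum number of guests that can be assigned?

A valid assignment of size 7: Dana–R4, Kai–R5, Uma–R2, Omar–R6, Sam–R1, Quinn–R3, Nico–R7.
This saturates every guest, so 7 is the maximum.

7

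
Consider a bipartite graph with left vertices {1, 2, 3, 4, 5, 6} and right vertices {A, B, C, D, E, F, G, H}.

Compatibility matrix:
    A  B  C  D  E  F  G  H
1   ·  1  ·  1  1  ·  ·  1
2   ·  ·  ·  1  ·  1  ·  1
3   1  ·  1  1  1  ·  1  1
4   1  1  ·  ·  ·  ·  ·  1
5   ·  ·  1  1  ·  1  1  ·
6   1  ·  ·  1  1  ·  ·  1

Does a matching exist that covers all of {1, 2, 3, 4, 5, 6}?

Yes

For example, pair 1→B, 2→D, 3→G, 4→H, 5→F, 6→E.
All 6 left vertices are covered.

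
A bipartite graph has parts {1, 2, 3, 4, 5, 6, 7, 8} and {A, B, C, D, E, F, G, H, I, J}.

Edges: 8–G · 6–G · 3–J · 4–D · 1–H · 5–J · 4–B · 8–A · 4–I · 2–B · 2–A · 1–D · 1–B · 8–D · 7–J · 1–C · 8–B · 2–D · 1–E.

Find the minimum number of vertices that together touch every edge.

6

{1, 2, 4, 6, 8, J} is a vertex cover of size 6: every edge has an endpoint in this set.
No smaller cover exists because 1–E, 2–A, 3–J, 4–D, 6–G, 8–B is a matching of size 6, and a cover must include an endpoint of each of these disjoint edges (König's theorem).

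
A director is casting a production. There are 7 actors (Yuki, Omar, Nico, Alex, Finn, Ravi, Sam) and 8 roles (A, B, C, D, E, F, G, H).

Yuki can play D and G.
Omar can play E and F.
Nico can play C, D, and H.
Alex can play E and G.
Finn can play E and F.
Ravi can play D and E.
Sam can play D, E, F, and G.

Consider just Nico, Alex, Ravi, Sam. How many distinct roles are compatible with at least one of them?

6

The union of neighbours of {Nico, Alex, Ravi, Sam} is {C, D, E, F, G, H}, which has 6 elements.
Since |N(S)| = 6 ≥ |S| = 4, Hall's condition holds for this subset.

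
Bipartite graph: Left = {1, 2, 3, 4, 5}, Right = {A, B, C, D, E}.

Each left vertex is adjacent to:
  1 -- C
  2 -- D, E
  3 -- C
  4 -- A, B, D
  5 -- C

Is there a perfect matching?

The set {1, 3, 5} has only 1 neighbour ({C}), so by Hall's theorem at most 3 of the 5 left vertices can be matched.
Hence no matching covers every left vertex.

No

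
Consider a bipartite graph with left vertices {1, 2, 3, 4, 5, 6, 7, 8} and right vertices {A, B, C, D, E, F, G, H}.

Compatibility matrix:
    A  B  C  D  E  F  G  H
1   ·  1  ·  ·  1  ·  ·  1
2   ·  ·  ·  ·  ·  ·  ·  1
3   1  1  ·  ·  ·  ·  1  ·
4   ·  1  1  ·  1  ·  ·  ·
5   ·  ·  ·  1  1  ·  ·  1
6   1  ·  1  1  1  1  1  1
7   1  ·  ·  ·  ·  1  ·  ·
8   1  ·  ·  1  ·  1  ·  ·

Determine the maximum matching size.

One maximum matching: 1–E, 2–H, 3–B, 4–C, 5–D, 6–G, 7–A, 8–F.
This saturates every left vertex, so 8 is the maximum.

8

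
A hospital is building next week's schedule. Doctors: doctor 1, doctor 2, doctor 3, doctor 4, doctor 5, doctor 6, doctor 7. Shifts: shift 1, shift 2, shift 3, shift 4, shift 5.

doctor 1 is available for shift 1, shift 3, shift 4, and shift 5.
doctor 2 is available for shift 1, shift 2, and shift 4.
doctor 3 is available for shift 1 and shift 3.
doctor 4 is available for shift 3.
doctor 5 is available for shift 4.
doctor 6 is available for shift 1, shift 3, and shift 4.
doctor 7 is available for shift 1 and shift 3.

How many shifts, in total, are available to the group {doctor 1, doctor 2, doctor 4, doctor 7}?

The union of neighbours of {doctor 1, doctor 2, doctor 4, doctor 7} is {shift 1, shift 2, shift 3, shift 4, shift 5}, which has 5 elements.
Since |N(S)| = 5 ≥ |S| = 4, Hall's condition holds for this subset.

5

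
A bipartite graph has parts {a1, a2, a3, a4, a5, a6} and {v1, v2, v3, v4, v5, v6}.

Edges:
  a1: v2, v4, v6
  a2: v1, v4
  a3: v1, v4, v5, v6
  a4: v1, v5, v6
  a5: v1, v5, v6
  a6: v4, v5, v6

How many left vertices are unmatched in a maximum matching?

1

For example, pair a1–v2, a2–v4, a3–v5, a4–v1, a5–v6.
The set {a2, a3, a4, a5, a6} has only 4 neighbours ({v1, v4, v5, v6}), so by Hall's theorem at most 5 of the 6 left vertices can be matched.
That matches 5 of the 6, leaving 1 unmatched; no matching can do better.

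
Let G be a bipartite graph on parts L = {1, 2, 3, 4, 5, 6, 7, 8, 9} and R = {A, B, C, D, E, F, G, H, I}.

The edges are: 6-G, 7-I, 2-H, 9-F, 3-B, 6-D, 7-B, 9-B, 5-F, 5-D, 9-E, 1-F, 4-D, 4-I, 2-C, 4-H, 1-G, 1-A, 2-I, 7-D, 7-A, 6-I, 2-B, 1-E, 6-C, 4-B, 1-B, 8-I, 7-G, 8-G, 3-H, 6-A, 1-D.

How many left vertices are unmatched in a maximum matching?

0

One maximum matching: 1-E, 2-C, 3-H, 4-D, 5-F, 6-G, 7-A, 8-I, 9-B.
All 9 left vertices are matched, so no larger matching exists.
That matches 9 of the 9, leaving 0 unmatched; no matching can do better.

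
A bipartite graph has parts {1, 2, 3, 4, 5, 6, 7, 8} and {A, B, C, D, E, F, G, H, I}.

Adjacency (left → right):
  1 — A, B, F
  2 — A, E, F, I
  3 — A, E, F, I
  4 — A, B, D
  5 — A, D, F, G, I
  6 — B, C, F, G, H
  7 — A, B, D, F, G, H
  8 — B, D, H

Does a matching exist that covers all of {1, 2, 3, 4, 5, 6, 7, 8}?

For example, pair 1-F, 2-I, 3-E, 4-D, 5-A, 6-H, 7-G, 8-B.
All 8 left vertices are covered.

Yes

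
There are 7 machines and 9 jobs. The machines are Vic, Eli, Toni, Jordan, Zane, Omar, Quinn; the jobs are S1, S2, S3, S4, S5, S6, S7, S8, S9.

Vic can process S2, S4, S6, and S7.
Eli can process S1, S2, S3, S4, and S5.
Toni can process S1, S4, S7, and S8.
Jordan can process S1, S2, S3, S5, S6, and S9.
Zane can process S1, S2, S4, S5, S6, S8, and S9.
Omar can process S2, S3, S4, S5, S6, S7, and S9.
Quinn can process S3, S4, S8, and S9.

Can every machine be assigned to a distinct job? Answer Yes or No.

For example, pair Vic-S6, Eli-S2, Toni-S1, Jordan-S3, Zane-S9, Omar-S7, Quinn-S4.
All 7 machines are covered.

Yes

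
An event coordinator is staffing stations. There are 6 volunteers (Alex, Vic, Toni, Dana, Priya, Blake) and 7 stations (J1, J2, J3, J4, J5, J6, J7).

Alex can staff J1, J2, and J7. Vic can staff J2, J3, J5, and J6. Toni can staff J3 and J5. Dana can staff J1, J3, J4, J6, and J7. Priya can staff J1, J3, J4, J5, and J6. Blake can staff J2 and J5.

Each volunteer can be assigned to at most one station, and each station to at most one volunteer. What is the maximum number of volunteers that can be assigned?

6

For example, pair Alex→J1, Vic→J2, Toni→J3, Dana→J7, Priya→J6, Blake→J5.
All 6 volunteers are matched, so no larger matching exists.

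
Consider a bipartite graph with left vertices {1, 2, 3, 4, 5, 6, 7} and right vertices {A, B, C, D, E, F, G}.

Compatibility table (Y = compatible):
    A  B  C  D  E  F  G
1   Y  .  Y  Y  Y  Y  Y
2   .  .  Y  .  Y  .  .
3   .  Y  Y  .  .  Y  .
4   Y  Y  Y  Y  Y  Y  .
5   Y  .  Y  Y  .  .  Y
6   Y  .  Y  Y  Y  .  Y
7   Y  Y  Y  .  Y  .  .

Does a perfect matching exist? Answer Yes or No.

A valid assignment of size 7: 1→G, 2→C, 3→F, 4→E, 5→D, 6→A, 7→B.
Every left vertex is matched, so this is a perfect matching.

Yes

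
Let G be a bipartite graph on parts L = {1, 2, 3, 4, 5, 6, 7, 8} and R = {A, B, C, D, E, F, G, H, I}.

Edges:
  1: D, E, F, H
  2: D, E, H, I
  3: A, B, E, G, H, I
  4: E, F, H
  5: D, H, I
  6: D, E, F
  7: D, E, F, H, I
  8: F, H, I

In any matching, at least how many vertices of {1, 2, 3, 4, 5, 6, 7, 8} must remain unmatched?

2

A valid assignment of size 6: 1–H, 2–D, 3–G, 4–F, 5–I, 6–E.
The set {1, 2, 4, 5, 6, 7, 8} has only 5 neighbours ({D, E, F, H, I}), so by Hall's theorem at most 6 of the 8 left vertices can be matched.
That matches 6 of the 8, leaving 2 unmatched; no matching can do better.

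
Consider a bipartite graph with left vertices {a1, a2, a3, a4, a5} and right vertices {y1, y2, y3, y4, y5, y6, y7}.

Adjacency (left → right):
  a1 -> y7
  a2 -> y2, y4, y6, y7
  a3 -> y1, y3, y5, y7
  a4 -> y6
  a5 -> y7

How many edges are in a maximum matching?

For example, pair a1-y7, a2-y2, a3-y3, a4-y6.
The set {a1, a5} has only 1 neighbour ({y7}), so by Hall's theorem at most 4 of the 5 left vertices can be matched.

4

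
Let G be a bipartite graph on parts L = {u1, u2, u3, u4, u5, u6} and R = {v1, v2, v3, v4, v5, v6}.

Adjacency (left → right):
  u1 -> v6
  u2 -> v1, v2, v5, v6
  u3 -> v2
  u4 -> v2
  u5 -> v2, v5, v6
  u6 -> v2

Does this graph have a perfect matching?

The set {u3, u4, u6} has only 1 neighbour ({v2}), so by Hall's theorem at most 4 of the 6 left vertices can be matched.
Hence no matching covers every left vertex.

No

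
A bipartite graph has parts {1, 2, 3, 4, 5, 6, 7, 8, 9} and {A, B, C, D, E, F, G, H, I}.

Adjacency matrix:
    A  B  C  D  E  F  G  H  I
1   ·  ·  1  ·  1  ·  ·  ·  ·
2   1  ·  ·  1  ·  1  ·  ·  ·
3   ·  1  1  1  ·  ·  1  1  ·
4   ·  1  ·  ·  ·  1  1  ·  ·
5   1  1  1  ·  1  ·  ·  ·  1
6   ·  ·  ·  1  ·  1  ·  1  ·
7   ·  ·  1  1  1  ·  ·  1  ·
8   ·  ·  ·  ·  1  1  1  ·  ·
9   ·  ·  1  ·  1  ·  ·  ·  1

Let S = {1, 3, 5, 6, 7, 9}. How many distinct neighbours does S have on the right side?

9

The union of neighbours of {1, 3, 5, 6, 7, 9} is {A, B, C, D, E, F, G, H, I}, which has 9 elements.
Since |N(S)| = 9 ≥ |S| = 6, Hall's condition holds for this subset.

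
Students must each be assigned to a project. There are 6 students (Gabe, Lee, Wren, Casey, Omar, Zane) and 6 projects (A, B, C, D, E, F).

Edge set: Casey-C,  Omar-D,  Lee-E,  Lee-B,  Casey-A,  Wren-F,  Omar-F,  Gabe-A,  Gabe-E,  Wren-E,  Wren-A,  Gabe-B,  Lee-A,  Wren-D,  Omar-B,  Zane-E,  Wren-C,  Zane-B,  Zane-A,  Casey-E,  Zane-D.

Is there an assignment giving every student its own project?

Yes

A valid assignment of size 6: Gabe-E, Lee-A, Wren-D, Casey-C, Omar-F, Zane-B.
Every student is matched, so this is a perfect matching.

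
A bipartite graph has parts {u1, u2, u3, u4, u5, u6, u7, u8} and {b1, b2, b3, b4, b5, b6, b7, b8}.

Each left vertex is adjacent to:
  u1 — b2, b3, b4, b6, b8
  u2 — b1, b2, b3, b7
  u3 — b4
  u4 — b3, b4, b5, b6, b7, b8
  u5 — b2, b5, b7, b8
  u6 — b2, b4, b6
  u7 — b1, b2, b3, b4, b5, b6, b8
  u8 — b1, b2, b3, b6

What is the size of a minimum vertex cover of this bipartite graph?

The 8 edges u1–b6, u2–b7, u3–b4, u4–b5, u5–b8, u6–b2, u7–b1, u8–b3 form a matching, so any vertex cover needs at least 8 vertices (one per matched edge).
Conversely {u1, u2, u3, u4, u5, u6, u7, u8} meets every edge and has exactly 8 vertices, so 8 is optimal.

8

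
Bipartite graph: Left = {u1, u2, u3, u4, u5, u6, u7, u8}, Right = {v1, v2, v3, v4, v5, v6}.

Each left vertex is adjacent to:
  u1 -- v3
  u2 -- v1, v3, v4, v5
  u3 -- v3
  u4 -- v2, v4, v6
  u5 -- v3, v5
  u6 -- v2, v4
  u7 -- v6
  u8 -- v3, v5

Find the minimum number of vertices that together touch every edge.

6

The 6 edges u1–v3, u2–v1, u4–v2, u5–v5, u6–v4, u7–v6 form a matching, so any vertex cover needs at least 6 vertices (one per matched edge).
Conversely {u2, u4, u6, u7, v3, v5} meets every edge and has exactly 6 vertices, so 6 is optimal.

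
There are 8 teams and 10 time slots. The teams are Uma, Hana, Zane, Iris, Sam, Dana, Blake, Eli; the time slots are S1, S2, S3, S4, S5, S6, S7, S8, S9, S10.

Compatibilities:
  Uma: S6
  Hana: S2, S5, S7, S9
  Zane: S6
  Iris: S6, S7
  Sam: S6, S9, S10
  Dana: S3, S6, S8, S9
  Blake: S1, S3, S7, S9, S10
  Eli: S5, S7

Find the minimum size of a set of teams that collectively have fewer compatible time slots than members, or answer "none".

Take S = {Uma, Zane}. Its neighbourhood is {S6}, so |N(S)| = 1 < |S| = 2.
No single vertex violates Hall's condition since each has at least one neighbour, so 2 is the minimum.

2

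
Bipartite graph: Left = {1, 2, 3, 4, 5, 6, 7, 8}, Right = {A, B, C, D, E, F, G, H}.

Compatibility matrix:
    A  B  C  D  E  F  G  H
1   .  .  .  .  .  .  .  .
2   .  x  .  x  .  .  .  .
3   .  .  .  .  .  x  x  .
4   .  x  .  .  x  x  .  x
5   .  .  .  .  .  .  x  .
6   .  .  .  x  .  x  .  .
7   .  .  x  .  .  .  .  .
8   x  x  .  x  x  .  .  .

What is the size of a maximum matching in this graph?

7

One maximum matching: 2-B, 3-F, 4-H, 5-G, 6-D, 7-C, 8-E.
The set {1} has only 0 neighbours (∅), so by Hall's theorem at most 7 of the 8 left vertices can be matched.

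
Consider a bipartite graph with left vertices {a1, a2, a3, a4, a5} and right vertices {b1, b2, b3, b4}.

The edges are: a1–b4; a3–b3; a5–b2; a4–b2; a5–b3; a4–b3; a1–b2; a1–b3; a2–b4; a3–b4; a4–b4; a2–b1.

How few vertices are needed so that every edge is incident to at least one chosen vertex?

4

{a2, b2, b3, b4} is a vertex cover of size 4: every edge has an endpoint in this set.
No smaller cover exists because a1–b2, a2–b1, a3–b4, a4–b3 is a matching of size 4, and a cover must include an endpoint of each of these disjoint edges (König's theorem).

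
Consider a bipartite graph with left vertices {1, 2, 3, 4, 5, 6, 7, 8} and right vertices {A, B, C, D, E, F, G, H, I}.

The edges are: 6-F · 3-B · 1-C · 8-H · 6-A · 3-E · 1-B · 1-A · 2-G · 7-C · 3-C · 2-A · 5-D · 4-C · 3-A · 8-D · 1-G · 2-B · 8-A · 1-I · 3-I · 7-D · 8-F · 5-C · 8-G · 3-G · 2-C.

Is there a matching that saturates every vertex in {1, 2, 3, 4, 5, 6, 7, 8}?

No

The set {4, 5, 7} has only 2 neighbours ({C, D}), so by Hall's theorem at most 7 of the 8 left vertices can be matched.
Hence no matching covers every left vertex.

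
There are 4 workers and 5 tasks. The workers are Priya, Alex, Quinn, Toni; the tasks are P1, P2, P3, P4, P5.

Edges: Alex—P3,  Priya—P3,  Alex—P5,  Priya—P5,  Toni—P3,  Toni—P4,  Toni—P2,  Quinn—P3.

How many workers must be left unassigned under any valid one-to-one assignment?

For example, pair Priya→P3, Alex→P5, Toni→P4.
The set {Priya, Alex, Quinn} has only 2 neighbours ({P3, P5}), so by Hall's theorem at most 3 of the 4 workers can be matched.
That matches 3 of the 4, leaving 1 unmatched; no matching can do better.

1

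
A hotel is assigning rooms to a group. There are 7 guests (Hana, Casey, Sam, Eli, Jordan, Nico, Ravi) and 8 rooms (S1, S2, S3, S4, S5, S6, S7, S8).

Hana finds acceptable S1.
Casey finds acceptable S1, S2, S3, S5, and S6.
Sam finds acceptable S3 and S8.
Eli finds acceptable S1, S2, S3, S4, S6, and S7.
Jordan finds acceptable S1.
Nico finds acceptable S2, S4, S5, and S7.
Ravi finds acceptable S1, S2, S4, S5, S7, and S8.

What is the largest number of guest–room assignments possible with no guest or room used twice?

6

One maximum matching: Hana-S1, Casey-S6, Sam-S8, Eli-S7, Nico-S4, Ravi-S2.
The set {Hana, Jordan} has only 1 neighbour ({S1}), so by Hall's theorem at most 6 of the 7 guests can be matched.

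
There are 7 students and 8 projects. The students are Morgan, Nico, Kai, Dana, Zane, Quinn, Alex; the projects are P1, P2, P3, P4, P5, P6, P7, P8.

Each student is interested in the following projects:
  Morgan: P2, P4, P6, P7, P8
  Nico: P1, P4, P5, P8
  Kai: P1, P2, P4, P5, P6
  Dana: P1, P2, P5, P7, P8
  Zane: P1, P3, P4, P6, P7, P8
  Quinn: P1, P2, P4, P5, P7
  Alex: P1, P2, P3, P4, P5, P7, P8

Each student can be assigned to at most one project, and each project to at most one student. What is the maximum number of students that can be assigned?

For example, pair Morgan→P7, Nico→P5, Kai→P6, Dana→P8, Zane→P3, Quinn→P2, Alex→P1.
All 7 students are matched, so no larger matching exists.

7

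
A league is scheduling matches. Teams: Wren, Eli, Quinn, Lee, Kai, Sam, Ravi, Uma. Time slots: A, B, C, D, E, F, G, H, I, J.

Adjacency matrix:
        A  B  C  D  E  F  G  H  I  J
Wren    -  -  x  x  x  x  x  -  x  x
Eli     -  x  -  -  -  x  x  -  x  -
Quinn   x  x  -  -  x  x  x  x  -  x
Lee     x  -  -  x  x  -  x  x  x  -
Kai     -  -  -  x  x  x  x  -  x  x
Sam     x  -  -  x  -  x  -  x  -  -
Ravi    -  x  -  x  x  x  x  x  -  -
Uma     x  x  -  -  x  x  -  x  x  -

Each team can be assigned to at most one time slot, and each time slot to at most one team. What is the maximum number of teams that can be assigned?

8

A valid assignment of size 8: Wren-G, Eli-B, Quinn-J, Lee-H, Kai-F, Sam-D, Ravi-E, Uma-A.
This saturates every team, so 8 is the maximum.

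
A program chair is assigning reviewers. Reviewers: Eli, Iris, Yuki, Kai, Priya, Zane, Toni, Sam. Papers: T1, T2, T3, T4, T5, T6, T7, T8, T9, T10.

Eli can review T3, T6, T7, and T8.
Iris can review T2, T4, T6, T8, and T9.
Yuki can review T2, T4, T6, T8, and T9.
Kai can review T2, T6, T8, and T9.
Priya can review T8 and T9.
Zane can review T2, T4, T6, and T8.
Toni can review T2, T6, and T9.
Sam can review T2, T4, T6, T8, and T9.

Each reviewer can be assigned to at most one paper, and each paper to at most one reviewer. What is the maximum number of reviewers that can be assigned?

For example, pair Eli–T7, Iris–T4, Yuki–T2, Kai–T6, Priya–T9, Zane–T8.
The set {Iris, Yuki, Kai, Priya, Zane, Toni, Sam} has only 5 neighbours ({T2, T4, T6, T8, T9}), so by Hall's theorem at most 6 of the 8 reviewers can be matched.

6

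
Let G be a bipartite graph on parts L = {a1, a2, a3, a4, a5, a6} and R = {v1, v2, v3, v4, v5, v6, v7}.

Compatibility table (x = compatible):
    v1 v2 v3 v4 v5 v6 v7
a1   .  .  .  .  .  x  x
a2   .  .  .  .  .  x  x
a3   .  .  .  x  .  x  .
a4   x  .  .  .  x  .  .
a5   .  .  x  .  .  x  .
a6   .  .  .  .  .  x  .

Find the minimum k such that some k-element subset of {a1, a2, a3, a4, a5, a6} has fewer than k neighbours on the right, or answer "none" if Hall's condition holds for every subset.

3

Take S = {a1, a2, a6}. Its neighbourhood is {v6, v7}, so |N(S)| = 2 < |S| = 3.
Every subset of size less than 3 has at least as many neighbours as members, so 3 is the minimum.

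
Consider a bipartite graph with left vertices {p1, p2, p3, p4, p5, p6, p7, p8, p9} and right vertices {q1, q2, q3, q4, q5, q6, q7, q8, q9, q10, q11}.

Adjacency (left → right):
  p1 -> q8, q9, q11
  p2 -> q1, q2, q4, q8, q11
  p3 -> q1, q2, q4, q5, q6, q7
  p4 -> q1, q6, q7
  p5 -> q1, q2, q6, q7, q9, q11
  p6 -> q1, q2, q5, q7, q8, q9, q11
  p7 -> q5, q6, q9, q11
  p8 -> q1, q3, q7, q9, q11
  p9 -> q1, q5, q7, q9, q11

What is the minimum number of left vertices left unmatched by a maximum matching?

0

For example, pair p1→q8, p2→q4, p3→q2, p4→q6, p5→q11, p6→q1, p7→q5, p8→q7, p9→q9.
All 9 left vertices are matched, so no larger matching exists.
That matches 9 of the 9, leaving 0 unmatched; no matching can do better.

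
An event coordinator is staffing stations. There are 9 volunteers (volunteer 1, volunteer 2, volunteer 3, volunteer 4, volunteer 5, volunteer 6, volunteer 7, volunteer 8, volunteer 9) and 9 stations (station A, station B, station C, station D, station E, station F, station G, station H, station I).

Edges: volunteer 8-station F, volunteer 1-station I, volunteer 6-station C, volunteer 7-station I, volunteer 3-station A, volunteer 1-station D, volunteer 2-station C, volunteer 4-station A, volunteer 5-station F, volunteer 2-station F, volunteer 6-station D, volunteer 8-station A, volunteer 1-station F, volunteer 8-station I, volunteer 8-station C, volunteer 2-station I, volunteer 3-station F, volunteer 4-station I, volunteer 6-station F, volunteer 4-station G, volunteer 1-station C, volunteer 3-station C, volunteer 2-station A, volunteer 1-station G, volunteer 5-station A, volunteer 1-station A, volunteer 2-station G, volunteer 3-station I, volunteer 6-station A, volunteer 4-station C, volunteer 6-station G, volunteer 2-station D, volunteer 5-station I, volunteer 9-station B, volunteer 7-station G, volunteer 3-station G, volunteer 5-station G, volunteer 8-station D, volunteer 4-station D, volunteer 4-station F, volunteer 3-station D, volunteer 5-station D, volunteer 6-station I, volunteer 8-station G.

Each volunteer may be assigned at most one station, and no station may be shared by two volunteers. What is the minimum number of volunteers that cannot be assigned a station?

A valid assignment of size 7: volunteer 1→station D, volunteer 2→station A, volunteer 3→station G, volunteer 4→station C, volunteer 5→station F, volunteer 6→station I, volunteer 9→station B.
The set {volunteer 1, volunteer 2, volunteer 3, volunteer 4, volunteer 5, volunteer 6, volunteer 7, volunteer 8} has only 6 neighbours ({station A, station C, station D, station F, station G, station I}), so by Hall's theorem at most 7 of the 9 volunteers can be matched.
That matches 7 of the 9, leaving 2 unmatched; no matching can do better.

2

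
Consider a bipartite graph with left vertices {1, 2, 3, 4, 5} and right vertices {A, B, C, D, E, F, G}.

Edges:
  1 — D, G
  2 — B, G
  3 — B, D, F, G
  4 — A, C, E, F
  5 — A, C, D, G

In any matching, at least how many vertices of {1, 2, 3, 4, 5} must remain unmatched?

For example, pair 1-D, 2-B, 3-F, 4-E, 5-G.
All 5 left vertices are matched, so no larger matching exists.
That matches 5 of the 5, leaving 0 unmatched; no matching can do better.

0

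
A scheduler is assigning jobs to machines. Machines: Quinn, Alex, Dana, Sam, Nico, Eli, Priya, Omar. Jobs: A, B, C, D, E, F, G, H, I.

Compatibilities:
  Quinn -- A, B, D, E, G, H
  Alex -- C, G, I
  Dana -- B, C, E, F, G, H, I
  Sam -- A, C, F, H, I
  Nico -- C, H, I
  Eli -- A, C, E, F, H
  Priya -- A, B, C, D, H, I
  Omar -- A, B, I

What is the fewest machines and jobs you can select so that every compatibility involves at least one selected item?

8

The 8 edges Quinn–G, Alex–C, Dana–E, Sam–F, Nico–H, Eli–A, Priya–B, Omar–I form a matching, so any vertex cover needs at least 8 vertices (one per matched edge).
Conversely {Quinn, Alex, Dana, Sam, Nico, Eli, Priya, Omar} meets every edge and has exactly 8 vertices, so 8 is optimal.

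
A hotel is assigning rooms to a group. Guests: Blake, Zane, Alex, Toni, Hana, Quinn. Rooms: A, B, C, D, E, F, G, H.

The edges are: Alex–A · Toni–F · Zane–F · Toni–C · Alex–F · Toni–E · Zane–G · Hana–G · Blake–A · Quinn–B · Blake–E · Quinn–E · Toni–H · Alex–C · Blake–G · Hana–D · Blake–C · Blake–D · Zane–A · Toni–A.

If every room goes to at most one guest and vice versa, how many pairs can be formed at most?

6

One maximum matching: Blake-A, Zane-F, Alex-C, Toni-E, Hana-G, Quinn-B.
This saturates every guest, so 6 is the maximum.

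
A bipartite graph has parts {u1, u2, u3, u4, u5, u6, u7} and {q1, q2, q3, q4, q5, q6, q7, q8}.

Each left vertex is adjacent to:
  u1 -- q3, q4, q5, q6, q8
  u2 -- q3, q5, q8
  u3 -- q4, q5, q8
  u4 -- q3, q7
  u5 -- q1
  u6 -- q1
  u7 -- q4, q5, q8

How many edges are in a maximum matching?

6

For example, pair u1-q6, u2-q3, u3-q5, u4-q7, u5-q1, u7-q8.
The set {u5, u6} has only 1 neighbour ({q1}), so by Hall's theorem at most 6 of the 7 left vertices can be matched.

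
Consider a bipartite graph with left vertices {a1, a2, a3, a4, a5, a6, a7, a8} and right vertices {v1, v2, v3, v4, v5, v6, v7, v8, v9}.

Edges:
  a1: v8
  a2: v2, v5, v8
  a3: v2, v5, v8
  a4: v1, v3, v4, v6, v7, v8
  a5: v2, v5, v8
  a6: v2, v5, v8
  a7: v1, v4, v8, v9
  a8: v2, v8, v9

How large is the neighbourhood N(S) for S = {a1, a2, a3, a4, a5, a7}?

The union of neighbours of {a1, a2, a3, a4, a5, a7} is {v1, v2, v3, v4, v5, v6, v7, v8, v9}, which has 9 elements.
Since |N(S)| = 9 ≥ |S| = 6, Hall's condition holds for this subset.

9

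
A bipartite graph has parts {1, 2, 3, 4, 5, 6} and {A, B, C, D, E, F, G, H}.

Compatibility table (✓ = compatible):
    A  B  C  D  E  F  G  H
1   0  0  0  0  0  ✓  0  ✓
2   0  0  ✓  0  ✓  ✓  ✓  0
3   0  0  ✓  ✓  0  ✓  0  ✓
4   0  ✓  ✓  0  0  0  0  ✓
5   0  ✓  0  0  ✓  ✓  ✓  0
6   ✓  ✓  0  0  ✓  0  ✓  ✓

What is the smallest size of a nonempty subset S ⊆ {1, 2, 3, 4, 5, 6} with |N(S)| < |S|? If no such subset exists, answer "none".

none

A matching saturating every left vertex exists, for instance 1→H, 2→E, 3→F, 4→C, 5→B, 6→G.
By Hall's marriage theorem, this means |N(S)| ≥ |S| for every subset S, so no violating subset exists.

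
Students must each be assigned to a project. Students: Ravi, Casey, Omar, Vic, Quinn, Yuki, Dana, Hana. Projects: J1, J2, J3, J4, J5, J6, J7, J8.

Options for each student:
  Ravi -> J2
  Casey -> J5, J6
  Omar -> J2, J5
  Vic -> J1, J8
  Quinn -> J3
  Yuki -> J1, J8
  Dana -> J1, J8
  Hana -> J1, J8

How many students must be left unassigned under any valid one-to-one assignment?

A valid assignment of size 6: Ravi→J2, Casey→J6, Omar→J5, Vic→J1, Quinn→J3, Yuki→J8.
The set {Vic, Yuki, Dana, Hana} has only 2 neighbours ({J1, J8}), so by Hall's theorem at most 6 of the 8 students can be matched.
That matches 6 of the 8, leaving 2 unmatched; no matching can do better.

2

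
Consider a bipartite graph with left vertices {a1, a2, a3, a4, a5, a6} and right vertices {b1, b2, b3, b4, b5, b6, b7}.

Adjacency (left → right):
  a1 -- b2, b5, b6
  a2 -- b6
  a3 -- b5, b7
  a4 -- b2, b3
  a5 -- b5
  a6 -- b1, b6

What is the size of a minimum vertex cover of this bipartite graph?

6

The 6 edges a1–b2, a2–b6, a3–b7, a4–b3, a5–b5, a6–b1 form a matching, so any vertex cover needs at least 6 vertices (one per matched edge).
Conversely {a1, a2, a3, a4, a5, a6} meets every edge and has exactly 6 vertices, so 6 is optimal.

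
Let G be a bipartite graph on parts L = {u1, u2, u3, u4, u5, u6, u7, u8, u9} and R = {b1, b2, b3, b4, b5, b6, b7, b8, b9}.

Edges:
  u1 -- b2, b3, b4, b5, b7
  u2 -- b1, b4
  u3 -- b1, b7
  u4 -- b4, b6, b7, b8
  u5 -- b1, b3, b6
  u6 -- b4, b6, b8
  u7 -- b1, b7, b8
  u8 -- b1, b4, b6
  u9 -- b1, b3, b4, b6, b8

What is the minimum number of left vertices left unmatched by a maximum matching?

For example, pair u1–b5, u2–b4, u3–b1, u4–b7, u5–b3, u6–b6, u7–b8.
The set {u2, u3, u4, u5, u6, u7, u8, u9} has only 6 neighbours ({b1, b3, b4, b6, b7, b8}), so by Hall's theorem at most 7 of the 9 left vertices can be matched.
That matches 7 of the 9, leaving 2 unmatched; no matching can do better.

2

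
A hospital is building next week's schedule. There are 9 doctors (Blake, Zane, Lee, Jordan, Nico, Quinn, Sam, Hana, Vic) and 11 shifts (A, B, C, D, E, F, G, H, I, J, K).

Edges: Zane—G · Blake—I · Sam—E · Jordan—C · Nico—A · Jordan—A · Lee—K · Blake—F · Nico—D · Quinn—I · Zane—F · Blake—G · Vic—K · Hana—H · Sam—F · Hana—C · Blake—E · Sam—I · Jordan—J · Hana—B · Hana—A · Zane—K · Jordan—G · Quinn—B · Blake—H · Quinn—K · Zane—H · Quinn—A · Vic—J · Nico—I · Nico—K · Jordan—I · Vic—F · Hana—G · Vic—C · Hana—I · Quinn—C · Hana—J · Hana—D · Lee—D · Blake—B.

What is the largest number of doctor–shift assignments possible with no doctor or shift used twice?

One maximum matching: Blake–E, Zane–H, Lee–D, Jordan–A, Nico–I, Quinn–K, Sam–F, Hana–G, Vic–J.
All 9 doctors are matched, so no larger matching exists.

9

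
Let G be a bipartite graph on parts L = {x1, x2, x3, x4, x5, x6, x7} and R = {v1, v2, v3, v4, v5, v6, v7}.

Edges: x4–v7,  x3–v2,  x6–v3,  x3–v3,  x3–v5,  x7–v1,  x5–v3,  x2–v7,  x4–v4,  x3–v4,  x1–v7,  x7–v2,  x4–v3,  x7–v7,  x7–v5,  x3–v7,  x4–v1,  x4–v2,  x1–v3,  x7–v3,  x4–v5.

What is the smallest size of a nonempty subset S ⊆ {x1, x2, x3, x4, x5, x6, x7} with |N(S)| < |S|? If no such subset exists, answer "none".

2

Take S = {x5, x6}. Its neighbourhood is {v3}, so |N(S)| = 1 < |S| = 2.
No single vertex violates Hall's condition since each has at least one neighbour, so 2 is the minimum.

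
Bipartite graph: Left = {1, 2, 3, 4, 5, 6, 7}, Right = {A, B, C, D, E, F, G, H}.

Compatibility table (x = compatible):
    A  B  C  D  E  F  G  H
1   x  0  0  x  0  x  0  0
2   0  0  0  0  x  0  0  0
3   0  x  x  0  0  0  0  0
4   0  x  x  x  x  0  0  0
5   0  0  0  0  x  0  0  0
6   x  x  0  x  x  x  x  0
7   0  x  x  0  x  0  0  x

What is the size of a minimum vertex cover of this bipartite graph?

{1, 3, 4, 6, 7, E} is a vertex cover of size 6: every edge has an endpoint in this set.
No smaller cover exists because 1–F, 2–E, 3–C, 4–D, 6–G, 7–B is a matching of size 6, and a cover must include an endpoint of each of these disjoint edges (König's theorem).

6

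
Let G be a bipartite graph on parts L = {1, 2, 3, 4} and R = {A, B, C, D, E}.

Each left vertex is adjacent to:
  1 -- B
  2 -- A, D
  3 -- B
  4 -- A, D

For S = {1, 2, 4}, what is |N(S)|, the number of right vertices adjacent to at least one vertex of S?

3

The union of neighbours of {1, 2, 4} is {A, B, D}, which has 3 elements.
Since |N(S)| = 3 ≥ |S| = 3, Hall's condition holds for this subset.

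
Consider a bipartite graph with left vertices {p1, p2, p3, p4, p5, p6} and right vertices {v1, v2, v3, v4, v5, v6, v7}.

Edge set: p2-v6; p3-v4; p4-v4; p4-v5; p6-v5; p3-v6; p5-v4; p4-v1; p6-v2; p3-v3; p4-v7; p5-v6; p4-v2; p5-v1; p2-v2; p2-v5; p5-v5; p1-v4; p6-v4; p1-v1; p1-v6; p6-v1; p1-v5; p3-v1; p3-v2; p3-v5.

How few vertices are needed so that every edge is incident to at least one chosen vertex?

6

{p1, p2, p3, p4, p5, p6} is a vertex cover of size 6: every edge has an endpoint in this set.
No smaller cover exists because p1–v5, p2–v6, p3–v3, p4–v4, p5–v1, p6–v2 is a matching of size 6, and a cover must include an endpoint of each of these disjoint edges (König's theorem).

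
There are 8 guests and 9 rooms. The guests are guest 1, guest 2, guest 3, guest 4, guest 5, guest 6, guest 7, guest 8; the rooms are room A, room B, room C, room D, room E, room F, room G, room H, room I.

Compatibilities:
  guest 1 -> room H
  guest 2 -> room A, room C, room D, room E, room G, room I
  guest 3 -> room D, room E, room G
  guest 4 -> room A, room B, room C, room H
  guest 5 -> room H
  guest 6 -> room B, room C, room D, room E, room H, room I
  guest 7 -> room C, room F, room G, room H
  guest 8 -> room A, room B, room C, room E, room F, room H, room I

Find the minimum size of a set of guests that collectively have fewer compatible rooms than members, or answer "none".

Take S = {guest 1, guest 5}. Its neighbourhood is {room H}, so |N(S)| = 1 < |S| = 2.
No single vertex violates Hall's condition since each has at least one neighbour, so 2 is the minimum.

2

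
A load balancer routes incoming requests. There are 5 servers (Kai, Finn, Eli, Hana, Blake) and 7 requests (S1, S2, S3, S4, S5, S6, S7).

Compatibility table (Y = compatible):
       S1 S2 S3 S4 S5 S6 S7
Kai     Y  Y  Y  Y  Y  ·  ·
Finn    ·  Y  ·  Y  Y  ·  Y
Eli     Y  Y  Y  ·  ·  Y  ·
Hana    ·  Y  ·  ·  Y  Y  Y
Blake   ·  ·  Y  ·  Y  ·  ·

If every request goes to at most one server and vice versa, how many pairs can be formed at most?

5

For example, pair Kai-S2, Finn-S4, Eli-S6, Hana-S7, Blake-S3.
This saturates every server, so 5 is the maximum.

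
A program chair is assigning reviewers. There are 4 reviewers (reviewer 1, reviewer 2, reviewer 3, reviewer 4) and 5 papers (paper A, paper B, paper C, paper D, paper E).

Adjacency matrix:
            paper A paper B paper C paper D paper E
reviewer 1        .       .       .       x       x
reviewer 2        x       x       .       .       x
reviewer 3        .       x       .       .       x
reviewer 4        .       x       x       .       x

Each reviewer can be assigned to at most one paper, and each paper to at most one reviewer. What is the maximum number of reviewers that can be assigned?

4

A valid assignment of size 4: reviewer 1–paper D, reviewer 2–paper A, reviewer 3–paper B, reviewer 4–paper E.
All 4 reviewers are matched, so no larger matching exists.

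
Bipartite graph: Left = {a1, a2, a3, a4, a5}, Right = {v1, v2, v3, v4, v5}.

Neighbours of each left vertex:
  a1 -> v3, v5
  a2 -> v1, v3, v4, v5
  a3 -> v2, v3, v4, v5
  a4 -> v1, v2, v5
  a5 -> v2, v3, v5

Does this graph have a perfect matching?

For example, pair a1–v5, a2–v4, a3–v3, a4–v1, a5–v2.
All 5 left vertices are covered.

Yes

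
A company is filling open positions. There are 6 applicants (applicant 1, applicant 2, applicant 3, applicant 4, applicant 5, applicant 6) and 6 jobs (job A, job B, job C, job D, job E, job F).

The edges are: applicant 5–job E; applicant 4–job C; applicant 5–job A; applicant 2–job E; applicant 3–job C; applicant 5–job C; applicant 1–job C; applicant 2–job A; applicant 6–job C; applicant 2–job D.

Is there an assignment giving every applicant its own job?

The set {applicant 1, applicant 3, applicant 4, applicant 6} has only 1 neighbour ({job C}), so by Hall's theorem at most 3 of the 6 applicants can be matched.
Hence no matching covers every applicant.

No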